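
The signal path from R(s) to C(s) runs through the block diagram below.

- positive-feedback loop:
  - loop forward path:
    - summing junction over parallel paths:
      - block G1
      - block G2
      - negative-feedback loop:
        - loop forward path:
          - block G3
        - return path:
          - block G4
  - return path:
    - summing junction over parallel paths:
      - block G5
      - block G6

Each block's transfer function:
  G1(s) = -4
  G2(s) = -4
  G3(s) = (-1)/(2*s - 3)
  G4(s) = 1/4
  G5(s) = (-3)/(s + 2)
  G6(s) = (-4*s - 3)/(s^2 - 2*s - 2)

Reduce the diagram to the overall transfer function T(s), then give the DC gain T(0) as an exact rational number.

Reducing step by step:

Step 1: close the feedback loop around G3, G4, giving (-4)/(8*s - 13)
Step 2: combine G1, G2, [G3/(1+G3*G4)] in parallel, giving (100 - 64*s)/(8*s - 13)
Step 3: sum the parallel branches G5, G6, giving (-7*s^2 - 5*s)/(s^3 - 6*s - 4)
Step 4: apply the feedback formula to (G1+G2+[G3/(1+G3*G4)]), (G5+G6), giving (-64*s^4 + 100*s^3 + 384*s^2 - 344*s - 400)/(8*s^4 - 461*s^3 + 332*s^2 + 546*s + 52)
DC gain: substitute s = 0 into T(s) from step 4: T(0) = -400/52 = -100/13.

Answer: -100/13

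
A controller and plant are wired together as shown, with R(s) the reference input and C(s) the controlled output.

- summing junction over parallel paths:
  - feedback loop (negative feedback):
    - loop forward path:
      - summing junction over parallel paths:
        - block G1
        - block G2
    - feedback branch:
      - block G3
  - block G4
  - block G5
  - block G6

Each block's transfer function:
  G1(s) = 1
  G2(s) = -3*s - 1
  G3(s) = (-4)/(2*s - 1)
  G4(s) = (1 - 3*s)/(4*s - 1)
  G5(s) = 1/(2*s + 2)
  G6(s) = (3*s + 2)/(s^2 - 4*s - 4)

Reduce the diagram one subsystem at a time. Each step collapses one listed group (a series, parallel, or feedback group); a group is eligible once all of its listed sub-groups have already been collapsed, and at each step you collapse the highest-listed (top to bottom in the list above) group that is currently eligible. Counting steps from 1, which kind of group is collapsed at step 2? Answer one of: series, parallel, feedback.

Reducing step by step:

(1) sum the parallel branches G1, G2
(2) close the feedback loop around (G1+G2), G3
(3) add [(G1+G2)/(1+(G1+G2)*G3)], G4, G5, G6 (parallel)
The group at step 2 is a feedback group.

Answer: feedback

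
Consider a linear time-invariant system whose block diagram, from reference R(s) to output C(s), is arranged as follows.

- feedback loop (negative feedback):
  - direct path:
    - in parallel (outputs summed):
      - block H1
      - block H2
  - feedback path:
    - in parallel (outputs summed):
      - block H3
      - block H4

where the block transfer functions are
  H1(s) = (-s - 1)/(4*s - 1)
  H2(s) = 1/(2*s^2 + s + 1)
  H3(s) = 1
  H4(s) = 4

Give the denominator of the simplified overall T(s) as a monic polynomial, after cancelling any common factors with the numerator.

Step 1 - reduce the parallel group H1, H2 = (-2*s^3 - 3*s^2 + 2*s - 2)/(8*s^3 + 2*s^2 + 3*s - 1)
Step 2 - sum the parallel branches H3, H4 = 5
Step 3 - feedback reduction of (H1+H2), (H3+H4) = (2*s^3 + 3*s^2 - 2*s + 2)/(2*s^3 + 13*s^2 - 13*s + 11)
Step 3 gives the fully reduced T(s), with no common factor left to cancel. The denominator's leading coefficient is 2, so divide each of its coefficients by 2 to get the monic form.

Answer: s^3 + 13*s^2/2 - 13*s/2 + 11/2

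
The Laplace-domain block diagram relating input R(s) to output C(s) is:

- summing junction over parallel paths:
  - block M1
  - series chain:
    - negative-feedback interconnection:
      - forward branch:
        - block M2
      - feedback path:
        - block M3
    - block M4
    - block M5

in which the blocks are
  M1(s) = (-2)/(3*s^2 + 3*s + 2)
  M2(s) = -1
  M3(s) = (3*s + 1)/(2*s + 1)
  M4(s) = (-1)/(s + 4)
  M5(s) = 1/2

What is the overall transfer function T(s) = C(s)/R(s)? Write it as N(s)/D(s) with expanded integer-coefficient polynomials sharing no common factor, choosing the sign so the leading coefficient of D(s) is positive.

(1) close the feedback loop around M2, M3 -> (2*s + 1)/s
(2) multiply [M2/(1+M2*M3)], M4, M5 (series) -> (-2*s - 1)/(2*s^2 + 8*s)
(3) parallel reduction of M1, ([M2/(1+M2*M3)]*M4*M5), giving the overall T(s)

Answer: (-6*s^3 - 13*s^2 - 23*s - 2)/(6*s^4 + 30*s^3 + 28*s^2 + 16*s)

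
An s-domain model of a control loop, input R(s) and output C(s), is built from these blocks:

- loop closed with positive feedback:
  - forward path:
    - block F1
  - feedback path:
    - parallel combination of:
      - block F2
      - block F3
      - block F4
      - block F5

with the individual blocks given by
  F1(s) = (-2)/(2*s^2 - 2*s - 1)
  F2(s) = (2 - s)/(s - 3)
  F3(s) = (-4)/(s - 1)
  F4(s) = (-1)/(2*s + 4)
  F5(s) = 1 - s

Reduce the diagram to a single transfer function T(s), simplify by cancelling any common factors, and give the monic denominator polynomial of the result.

Reducing step by step:

Step 1 - combine F2, F3, F4, F5 in parallel -> (-2*s^4 + 4*s^3 - s^2 - 2*s + 49)/(2*s^3 - 4*s^2 - 10*s + 12)
Step 2 - feedback reduction of F1, (F2+F3+F4+F5) -> (-2*s^3 + 4*s^2 + 10*s - 12)/(2*s^5 - 8*s^4 - 3*s^3 + 23*s^2 - 9*s + 43)
No further cancellation is possible in the step-2 result, so that is T(s). Its denominator becomes monic after dividing by the leading coefficient 2.

Answer: s^5 - 4*s^4 - 3*s^3/2 + 23*s^2/2 - 9*s/2 + 43/2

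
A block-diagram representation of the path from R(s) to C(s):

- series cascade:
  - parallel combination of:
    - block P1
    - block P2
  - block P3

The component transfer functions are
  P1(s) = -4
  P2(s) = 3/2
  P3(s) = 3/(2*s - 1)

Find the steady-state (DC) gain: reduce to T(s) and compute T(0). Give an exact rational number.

Answer: 15/2

Working:
[1] sum the parallel branches P1, P2, giving (-5)/2
[2] series reduction of (P1+P2), P3, giving (-15)/(4*s - 2)
Step 2 gives the overall T(s). Then T(0) = -15/(-2) = 15/2.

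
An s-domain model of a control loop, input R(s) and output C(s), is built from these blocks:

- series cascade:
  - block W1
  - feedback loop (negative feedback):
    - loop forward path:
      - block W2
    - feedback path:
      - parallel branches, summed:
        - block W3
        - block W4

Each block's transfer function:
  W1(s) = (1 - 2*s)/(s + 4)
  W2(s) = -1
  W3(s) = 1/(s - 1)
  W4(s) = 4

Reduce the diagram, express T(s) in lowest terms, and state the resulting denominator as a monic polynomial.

First reduce the diagram to T(s).

(1) parallel reduction of W3, W4: (4*s - 3)/(s - 1)
(2) reduce the feedback loop with forward W2 and return (W3+W4): (s - 1)/(3*s - 2)
(3) reduce the series chain W1, [W2/(1+W2*(W3+W4))]: (-2*s^2 + 3*s - 1)/(3*s^2 + 10*s - 8)
No further cancellation is possible in the step-3 result, so that is T(s). Its denominator becomes monic after dividing by the leading coefficient 3.

Answer: s^2 + 10*s/3 - 8/3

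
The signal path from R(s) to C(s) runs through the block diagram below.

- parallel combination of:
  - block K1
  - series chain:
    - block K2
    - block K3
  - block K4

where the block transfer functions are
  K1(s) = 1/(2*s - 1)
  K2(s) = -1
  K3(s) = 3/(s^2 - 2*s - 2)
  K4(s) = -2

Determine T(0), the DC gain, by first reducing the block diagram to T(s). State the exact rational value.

The answer is -3/2.

Reasoning:
1. series reduction of K2, K3; result (-3)/(s^2 - 2*s - 2)
2. add K1, (K2*K3), K4 (parallel); result (-4*s^3 + 11*s^2 - 4*s - 3)/(2*s^3 - 5*s^2 - 2*s + 2)
Evaluating the step-2 result (the overall T(s)) at s = 0 gives T(0) = -3/2.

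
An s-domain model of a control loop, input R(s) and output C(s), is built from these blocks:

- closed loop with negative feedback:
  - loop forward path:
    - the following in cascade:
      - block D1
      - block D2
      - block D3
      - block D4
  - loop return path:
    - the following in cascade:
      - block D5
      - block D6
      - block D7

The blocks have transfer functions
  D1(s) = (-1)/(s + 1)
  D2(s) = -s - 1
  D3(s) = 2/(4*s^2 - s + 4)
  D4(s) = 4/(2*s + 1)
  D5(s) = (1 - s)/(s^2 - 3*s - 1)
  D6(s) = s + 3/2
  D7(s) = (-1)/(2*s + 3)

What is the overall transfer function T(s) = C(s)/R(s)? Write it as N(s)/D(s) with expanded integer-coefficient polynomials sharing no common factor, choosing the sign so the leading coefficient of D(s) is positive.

Answer: (8*s^2 - 24*s - 8)/(8*s^5 - 22*s^4 - 7*s^3 - 19*s^2 - 15*s - 8)

Working:
1. multiply D1, D2, D3, D4 (series) = 8/(8*s^3 + 2*s^2 + 7*s + 4)
2. cascade D5, D6, D7 = (s - 1)/(2*s^2 - 6*s - 2)
3. feedback reduction of (D1*D2*D3*D4), (D5*D6*D7) - this is the overall T(s), already in the required normalized form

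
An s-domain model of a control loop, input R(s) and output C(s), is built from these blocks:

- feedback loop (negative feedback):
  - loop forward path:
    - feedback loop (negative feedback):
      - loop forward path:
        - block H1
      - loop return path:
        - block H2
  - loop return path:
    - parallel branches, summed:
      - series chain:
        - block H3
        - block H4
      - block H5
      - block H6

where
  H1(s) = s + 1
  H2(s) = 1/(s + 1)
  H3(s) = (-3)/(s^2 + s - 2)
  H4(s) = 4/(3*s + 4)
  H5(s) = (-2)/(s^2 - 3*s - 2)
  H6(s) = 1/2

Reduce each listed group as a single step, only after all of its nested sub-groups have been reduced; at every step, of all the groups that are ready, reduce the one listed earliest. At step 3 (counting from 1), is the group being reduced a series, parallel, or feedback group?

Step 1: collapse the loop (H1 forward, H2 return)
Step 2: cascade H3, H4
Step 3: sum the parallel branches (H3*H4), H5, H6
Step 4: close the feedback loop around [H1/(1+H1*H2)], ((H3*H4)+H5+H6)
At step 3 the group reduced is parallel.

Answer: parallel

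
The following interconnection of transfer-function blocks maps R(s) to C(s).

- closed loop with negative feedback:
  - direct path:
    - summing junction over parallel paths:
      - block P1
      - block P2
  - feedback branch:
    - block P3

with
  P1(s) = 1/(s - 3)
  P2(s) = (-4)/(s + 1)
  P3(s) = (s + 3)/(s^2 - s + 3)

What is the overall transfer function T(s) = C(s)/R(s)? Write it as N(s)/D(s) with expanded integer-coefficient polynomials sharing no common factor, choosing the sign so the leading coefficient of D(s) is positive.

Reducing step by step:

Step 1 - parallel reduction of P1, P2, giving (13 - 3*s)/(s^2 - 2*s - 3)
Step 2 - feedback reduction of (P1+P2), P3 - this is the overall T(s), already in the required normalized form

Answer: (-3*s^3 + 16*s^2 - 22*s + 39)/(s^4 - 3*s^3 - s^2 + s + 30)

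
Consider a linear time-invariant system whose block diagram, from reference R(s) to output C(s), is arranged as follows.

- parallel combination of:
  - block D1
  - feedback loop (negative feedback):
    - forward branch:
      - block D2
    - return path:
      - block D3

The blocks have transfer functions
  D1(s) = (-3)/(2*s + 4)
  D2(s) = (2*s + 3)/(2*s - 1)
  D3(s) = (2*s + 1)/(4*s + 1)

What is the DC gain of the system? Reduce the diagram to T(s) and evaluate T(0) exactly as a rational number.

The answer is 3/4.

Reasoning:
Step 1 - reduce the feedback loop with forward D2 and return D3, giving (8*s^2 + 14*s + 3)/(12*s^2 + 6*s + 2)
Step 2 - add D1, [D2/(1+D2*D3)] (parallel), giving (8*s^3 + 12*s^2 + 22*s + 3)/(12*s^3 + 30*s^2 + 14*s + 4)
Evaluating the step-2 result (the overall T(s)) at s = 0 gives T(0) = 3/4.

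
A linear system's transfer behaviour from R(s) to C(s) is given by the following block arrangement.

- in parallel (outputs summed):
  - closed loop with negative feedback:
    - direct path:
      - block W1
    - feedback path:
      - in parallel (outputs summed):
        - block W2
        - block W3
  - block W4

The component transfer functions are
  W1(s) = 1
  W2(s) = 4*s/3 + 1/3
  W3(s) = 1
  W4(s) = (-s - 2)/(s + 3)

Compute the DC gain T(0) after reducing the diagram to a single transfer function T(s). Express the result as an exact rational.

Answer: -5/21

Working:
1. parallel reduction of W2, W3; result 4*s/3 + 4/3
2. close the feedback loop around W1, (W2+W3); result 3/(4*s + 7)
3. reduce the parallel group [W1/(1+W1*(W2+W3))], W4; result (-4*s^2 - 12*s - 5)/(4*s^2 + 19*s + 21)
Evaluating the step-3 result (the overall T(s)) at s = 0 gives T(0) = -5/21.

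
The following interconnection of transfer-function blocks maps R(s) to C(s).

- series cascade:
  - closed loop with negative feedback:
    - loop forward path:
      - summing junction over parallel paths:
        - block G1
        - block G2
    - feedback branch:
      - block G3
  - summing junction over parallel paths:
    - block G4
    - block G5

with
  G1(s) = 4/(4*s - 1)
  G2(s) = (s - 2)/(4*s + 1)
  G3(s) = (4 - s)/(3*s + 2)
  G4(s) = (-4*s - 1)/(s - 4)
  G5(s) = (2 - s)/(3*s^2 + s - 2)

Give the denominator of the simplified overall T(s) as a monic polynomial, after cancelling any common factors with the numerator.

The answer is s^6 - 361*s^5/132 - 329*s^4/66 - 37*s^3/132 - 7*s^2/33 + 5*s/33 + 4/3.

Reasoning:
[1] parallel reduction of G1, G2; result (4*s^2 + 7*s + 6)/(16*s^2 - 1)
[2] collapse the loop ((G1+G2) forward, G3 return); result (12*s^3 + 29*s^2 + 32*s + 12)/(44*s^3 + 41*s^2 + 19*s + 22)
[3] combine G4, G5 in parallel; result (-12*s^3 - 8*s^2 + 13*s - 6)/(3*s^3 - 11*s^2 - 6*s + 8)
[4] cascade [(G1+G2)/(1+(G1+G2)*G3)], (G4+G5); result (-144*s^6 - 444*s^5 - 460*s^4 - 95*s^3 + 146*s^2 - 36*s - 72)/(132*s^6 - 361*s^5 - 658*s^4 - 37*s^3 - 28*s^2 + 20*s + 176)
The result of step 4 is T(s) in lowest terms. Its denominator has leading coefficient 132; dividing the denominator through by 132 makes it monic.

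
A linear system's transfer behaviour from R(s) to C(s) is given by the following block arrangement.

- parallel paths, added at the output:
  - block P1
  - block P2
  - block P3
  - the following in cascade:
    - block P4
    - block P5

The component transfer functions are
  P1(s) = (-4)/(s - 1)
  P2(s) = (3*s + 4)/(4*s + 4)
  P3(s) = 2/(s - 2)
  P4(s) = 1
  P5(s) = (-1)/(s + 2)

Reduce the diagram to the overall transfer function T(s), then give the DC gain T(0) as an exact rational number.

Step 1: combine P4, P5 in series -> (-1)/(s + 2)
Step 2: sum the parallel branches P1, P2, P3, (P4*P5) -> (3*s^4 - 11*s^3 - 8*s^2 + 56*s + 56)/(4*s^4 - 20*s^2 + 16)
DC gain: substitute s = 0 into T(s) from step 2: T(0) = 56/16 = 7/2.

Answer: 7/2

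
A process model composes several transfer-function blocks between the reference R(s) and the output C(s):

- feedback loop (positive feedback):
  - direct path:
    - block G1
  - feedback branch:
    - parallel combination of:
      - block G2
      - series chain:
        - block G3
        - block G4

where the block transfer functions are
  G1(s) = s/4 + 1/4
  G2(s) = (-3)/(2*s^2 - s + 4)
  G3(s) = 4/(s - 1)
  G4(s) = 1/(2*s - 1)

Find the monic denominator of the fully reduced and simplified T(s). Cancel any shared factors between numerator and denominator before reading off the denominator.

(1) cascade G3, G4, giving 4/(2*s^2 - 3*s + 1)
(2) combine G2, (G3*G4) in parallel, giving (2*s^2 + 5*s + 13)/(4*s^4 - 8*s^3 + 13*s^2 - 13*s + 4)
(3) close the feedback loop around G1, (G2+(G3*G4)), giving (4*s^5 - 4*s^4 + 5*s^3 - 9*s + 4)/(16*s^4 - 34*s^3 + 45*s^2 - 70*s + 3)
No further cancellation is possible in the step-3 result, so that is T(s). Its denominator becomes monic after dividing by the leading coefficient 16.

Answer: s^4 - 17*s^3/8 + 45*s^2/16 - 35*s/8 + 3/16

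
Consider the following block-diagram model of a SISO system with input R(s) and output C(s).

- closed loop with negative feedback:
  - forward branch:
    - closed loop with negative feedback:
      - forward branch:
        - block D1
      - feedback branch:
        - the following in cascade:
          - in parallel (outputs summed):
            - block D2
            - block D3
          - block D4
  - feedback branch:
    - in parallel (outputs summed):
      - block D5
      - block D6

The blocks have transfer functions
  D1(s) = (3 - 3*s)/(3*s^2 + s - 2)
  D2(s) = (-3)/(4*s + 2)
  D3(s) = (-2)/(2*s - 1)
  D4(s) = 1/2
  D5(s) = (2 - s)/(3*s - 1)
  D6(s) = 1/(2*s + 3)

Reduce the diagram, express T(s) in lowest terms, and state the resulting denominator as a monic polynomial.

Step 1. sum the parallel branches D2, D3, giving (-14*s - 1)/(8*s^2 - 2)
Step 2. combine (D2+D3), D4 in series, giving (-14*s - 1)/(16*s^2 - 4)
Step 3. feedback reduction of D1, ((D2+D3)*D4), giving (-48*s^3 + 48*s^2 + 12*s - 12)/(48*s^4 + 16*s^3 - 2*s^2 - 43*s + 5)
Step 4. parallel reduction of D5, D6, giving (-2*s^2 + 4*s + 5)/(6*s^2 + 7*s - 3)
Step 5. feedback reduction of [D1/(1+D1*((D2+D3)*D4))], (D5+D6), giving (-288*s^5 - 48*s^4 + 552*s^3 - 132*s^2 - 120*s + 36)/(288*s^6 + 528*s^5 - 332*s^4 - 392*s^3 + 47*s^2 + 176*s - 75)
That last expression is T(s), already simplified. Scaling its denominator by 1/288 (the reciprocal of the leading coefficient) yields the monic denominator.

Answer: s^6 + 11*s^5/6 - 83*s^4/72 - 49*s^3/36 + 47*s^2/288 + 11*s/18 - 25/96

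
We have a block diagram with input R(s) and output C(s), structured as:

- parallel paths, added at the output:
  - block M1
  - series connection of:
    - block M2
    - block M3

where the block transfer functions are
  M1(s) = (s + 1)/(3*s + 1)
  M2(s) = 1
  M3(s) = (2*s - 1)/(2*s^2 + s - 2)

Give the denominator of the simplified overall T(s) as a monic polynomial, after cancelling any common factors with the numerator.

[1] series reduction of M2, M3: (2*s - 1)/(2*s^2 + s - 2)
[2] sum the parallel branches M1, (M2*M3): (2*s^3 + 9*s^2 - 2*s - 3)/(6*s^3 + 5*s^2 - 5*s - 2)
That last expression is T(s), already simplified. Scaling its denominator by 1/6 (the reciprocal of the leading coefficient) yields the monic denominator.

Hence the answer: s^3 + 5*s^2/6 - 5*s/6 - 1/3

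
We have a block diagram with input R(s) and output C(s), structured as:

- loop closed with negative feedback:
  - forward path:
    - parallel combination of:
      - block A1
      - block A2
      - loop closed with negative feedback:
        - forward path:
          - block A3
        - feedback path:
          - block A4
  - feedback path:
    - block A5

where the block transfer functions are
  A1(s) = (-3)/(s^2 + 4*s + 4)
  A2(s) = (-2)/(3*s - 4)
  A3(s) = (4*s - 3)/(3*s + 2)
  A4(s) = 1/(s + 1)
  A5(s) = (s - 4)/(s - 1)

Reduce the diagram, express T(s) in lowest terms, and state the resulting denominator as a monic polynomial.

First reduce the diagram to T(s).

[1] reduce the feedback loop with forward A3 and return A4 = (4*s^2 + s - 3)/(3*s^2 + 9*s - 1)
[2] reduce the parallel group A1, A2, [A3/(1+A3*A4)] = (12*s^5 + 29*s^4 - 86*s^3 - 231*s^2 + 49*s + 44)/(9*s^5 + 51*s^4 + 57*s^3 - 92*s^2 - 140*s + 16)
[3] close the feedback loop around (A1+A2+[A3/(1+A3*A4)]), A5 = (12*s^6 + 17*s^5 - 115*s^4 - 145*s^3 + 280*s^2 - 5*s - 44)/(21*s^6 + 23*s^5 - 196*s^4 - 36*s^3 + 925*s^2 + 4*s - 192)
No further cancellation is possible in the step-3 result, so that is T(s). Its denominator becomes monic after dividing by the leading coefficient 21.

Answer: s^6 + 23*s^5/21 - 28*s^4/3 - 12*s^3/7 + 925*s^2/21 + 4*s/21 - 64/7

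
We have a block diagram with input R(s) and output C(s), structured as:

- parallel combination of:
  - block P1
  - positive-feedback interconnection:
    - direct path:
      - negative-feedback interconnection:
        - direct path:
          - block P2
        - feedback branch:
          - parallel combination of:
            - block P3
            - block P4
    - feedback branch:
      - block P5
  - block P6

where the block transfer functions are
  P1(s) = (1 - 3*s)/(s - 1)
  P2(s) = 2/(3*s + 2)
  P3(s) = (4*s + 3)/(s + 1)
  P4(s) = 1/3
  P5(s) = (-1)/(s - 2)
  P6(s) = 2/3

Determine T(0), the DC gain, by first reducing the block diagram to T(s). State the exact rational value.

First reduce the diagram to T(s).

(1) parallel reduction of P3, P4 gives (13*s + 10)/(3*s + 3)
(2) close the feedback loop around P2, (P3+P4) gives (6*s + 6)/(9*s^2 + 41*s + 26)
(3) reduce the feedback loop with forward [P2/(1+P2*(P3+P4))] and return P5 gives (6*s^2 - 6*s - 12)/(9*s^3 + 23*s^2 - 50*s - 46)
(4) sum the parallel branches P1, [[P2/(1+P2*(P3+P4))]/(1-[P2/(1+P2*(P3+P4))]*P5)], P6 gives (-63*s^4 - 134*s^3 + 337*s^2 + 254*s - 10)/(27*s^4 + 42*s^3 - 219*s^2 + 12*s + 138)
Evaluating the step-4 result (the overall T(s)) at s = 0 gives T(0) = -10/138 = -5/69.

Answer: -5/69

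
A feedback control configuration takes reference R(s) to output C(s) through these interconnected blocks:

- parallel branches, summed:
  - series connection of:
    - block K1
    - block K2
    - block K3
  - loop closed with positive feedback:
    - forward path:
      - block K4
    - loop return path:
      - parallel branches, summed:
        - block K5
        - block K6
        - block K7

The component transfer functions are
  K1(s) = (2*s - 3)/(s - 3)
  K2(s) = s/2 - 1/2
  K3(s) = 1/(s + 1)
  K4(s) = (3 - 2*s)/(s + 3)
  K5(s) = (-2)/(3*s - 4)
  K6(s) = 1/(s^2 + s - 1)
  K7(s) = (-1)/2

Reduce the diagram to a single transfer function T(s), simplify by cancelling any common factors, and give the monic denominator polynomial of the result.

Step 1. cascade K1, K2, K3: (2*s^2 - 5*s + 3)/(2*s^2 - 4*s - 6)
Step 2. parallel reduction of K5, K6, K7: (-3*s^3 - 3*s^2 + 9*s - 8)/(6*s^3 - 2*s^2 - 14*s + 8)
Step 3. feedback reduction of K4, (K5+K6+K7): (-12*s^4 + 22*s^3 + 22*s^2 - 58*s + 24)/(19*s^3 + 7*s^2 - 77*s + 48)
Step 4. sum the parallel branches (K1*K2*K3), [K4/(1-K4*(K5+K6+K7))]: (-24*s^6 + 130*s^5 - 53*s^4 - 468*s^3 + 650*s^2 - 219*s)/(38*s^5 - 62*s^4 - 296*s^3 + 362*s^2 + 270*s - 288)
That last expression is T(s), already simplified. Scaling its denominator by 1/38 (the reciprocal of the leading coefficient) yields the monic denominator.

Answer: s^5 - 31*s^4/19 - 148*s^3/19 + 181*s^2/19 + 135*s/19 - 144/19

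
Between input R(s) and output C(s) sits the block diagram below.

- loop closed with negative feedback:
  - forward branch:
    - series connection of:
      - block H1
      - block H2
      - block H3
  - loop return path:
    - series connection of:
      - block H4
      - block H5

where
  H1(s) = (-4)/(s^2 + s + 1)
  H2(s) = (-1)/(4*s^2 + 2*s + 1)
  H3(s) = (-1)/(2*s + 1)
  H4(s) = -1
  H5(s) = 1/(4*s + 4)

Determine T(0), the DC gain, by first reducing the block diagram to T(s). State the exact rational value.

The answer is -2.

Reasoning:
Step 1. cascade H1, H2, H3, giving (-4)/(8*s^5 + 16*s^4 + 20*s^3 + 13*s^2 + 5*s + 1)
Step 2. multiply H4, H5 (series), giving (-1)/(4*s + 4)
Step 3. reduce the feedback loop with forward (H1*H2*H3) and return (H4*H5), giving (-4*s - 4)/(8*s^6 + 24*s^5 + 36*s^4 + 33*s^3 + 18*s^2 + 6*s + 2)
DC gain: substitute s = 0 into T(s) from step 3: T(0) = -4/2 = -2.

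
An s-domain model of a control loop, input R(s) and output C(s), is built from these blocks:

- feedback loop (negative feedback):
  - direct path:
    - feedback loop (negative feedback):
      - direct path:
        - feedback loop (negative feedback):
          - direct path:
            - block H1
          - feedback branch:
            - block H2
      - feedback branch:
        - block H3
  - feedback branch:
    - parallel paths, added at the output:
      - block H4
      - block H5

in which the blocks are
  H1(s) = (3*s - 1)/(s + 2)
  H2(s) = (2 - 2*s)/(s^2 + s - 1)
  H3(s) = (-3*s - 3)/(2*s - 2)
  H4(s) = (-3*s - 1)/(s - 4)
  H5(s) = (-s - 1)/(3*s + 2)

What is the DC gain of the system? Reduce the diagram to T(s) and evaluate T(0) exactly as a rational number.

(1) collapse the loop (H1 forward, H2 return); result (3*s^3 + 2*s^2 - 4*s + 1)/(s^3 - 3*s^2 + 9*s - 4)
(2) feedback reduction of [H1/(1+H1*H2)], H3; result (-6*s^4 + 2*s^3 + 12*s^2 - 10*s + 2)/(7*s^4 + 23*s^3 - 30*s^2 + 17*s - 5)
(3) add H4, H5 (parallel); result (-10*s^2 - 6*s + 2)/(3*s^2 - 10*s - 8)
(4) close the feedback loop around [[H1/(1+H1*H2)]/(1+[H1/(1+H1*H2)]*H3)], (H4+H5); result (-18*s^6 + 66*s^5 + 64*s^4 - 166*s^3 + 10*s^2 + 60*s - 16)/(81*s^6 + 15*s^5 - 520*s^4 + 199*s^3 + 119*s^2 - 118*s + 44)
Evaluating the step-4 result (the overall T(s)) at s = 0 gives T(0) = -16/44 = -4/11.

Answer: -4/11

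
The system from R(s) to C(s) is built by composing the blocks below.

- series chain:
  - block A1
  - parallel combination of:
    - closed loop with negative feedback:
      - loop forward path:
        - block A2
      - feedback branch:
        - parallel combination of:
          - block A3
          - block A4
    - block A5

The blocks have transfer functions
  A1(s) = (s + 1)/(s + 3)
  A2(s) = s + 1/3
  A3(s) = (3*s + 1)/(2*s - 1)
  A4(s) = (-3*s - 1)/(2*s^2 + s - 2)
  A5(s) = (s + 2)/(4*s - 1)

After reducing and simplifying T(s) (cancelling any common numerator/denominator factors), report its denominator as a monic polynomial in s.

Step 1: sum the parallel branches A3, A4 = (6*s^3 - s^2 - 4*s - 1)/(4*s^3 - 5*s + 2)
Step 2: feedback reduction of A2, (A3+A4) = (12*s^4 + 4*s^3 - 15*s^2 + s + 2)/(18*s^4 + 15*s^3 - 13*s^2 - 22*s + 5)
Step 3: parallel reduction of [A2/(1+A2*(A3+A4))], A5 = (66*s^5 + 55*s^4 - 47*s^3 - 29*s^2 - 32*s + 8)/(72*s^5 + 42*s^4 - 67*s^3 - 75*s^2 + 42*s - 5)
Step 4: reduce the series chain A1, ([A2/(1+A2*(A3+A4))]+A5) = (66*s^6 + 121*s^5 + 8*s^4 - 76*s^3 - 61*s^2 - 24*s + 8)/(72*s^6 + 258*s^5 + 59*s^4 - 276*s^3 - 183*s^2 + 121*s - 15)
That last expression is T(s), already simplified. Scaling its denominator by 1/72 (the reciprocal of the leading coefficient) yields the monic denominator.

Therefore the answer is s^6 + 43*s^5/12 + 59*s^4/72 - 23*s^3/6 - 61*s^2/24 + 121*s/72 - 5/24.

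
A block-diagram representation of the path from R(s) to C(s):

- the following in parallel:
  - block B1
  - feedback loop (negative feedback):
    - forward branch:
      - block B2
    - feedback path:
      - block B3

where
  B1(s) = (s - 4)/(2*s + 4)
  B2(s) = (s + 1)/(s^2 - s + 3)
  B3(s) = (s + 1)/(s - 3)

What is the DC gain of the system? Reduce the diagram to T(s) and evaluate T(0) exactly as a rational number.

Answer: -5/8

Working:
(1) feedback reduction of B2, B3 -> (s^2 - 2*s - 3)/(s^3 - 3*s^2 + 8*s - 8)
(2) combine B1, [B2/(1+B2*B3)] in parallel -> (s^4 - 5*s^3 + 20*s^2 - 54*s + 20)/(2*s^4 - 2*s^3 + 4*s^2 + 16*s - 32)
That last expression is T(s); at s = 0 only the constant terms survive, so T(0) = 20/(-32) = -5/8.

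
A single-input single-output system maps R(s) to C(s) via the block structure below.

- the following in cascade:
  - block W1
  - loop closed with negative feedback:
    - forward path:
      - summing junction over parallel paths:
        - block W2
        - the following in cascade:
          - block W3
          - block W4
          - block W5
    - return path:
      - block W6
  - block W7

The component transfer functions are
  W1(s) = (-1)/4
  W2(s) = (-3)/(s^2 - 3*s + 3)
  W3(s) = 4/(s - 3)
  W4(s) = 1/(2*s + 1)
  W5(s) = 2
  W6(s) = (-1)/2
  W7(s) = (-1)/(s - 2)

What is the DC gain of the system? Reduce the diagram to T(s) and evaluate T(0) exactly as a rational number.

Reducing step by step:

Step 1. combine W3, W4, W5 in series = 8/(2*s^2 - 5*s - 3)
Step 2. reduce the parallel group W2, (W3*W4*W5) = (2*s^2 - 9*s + 33)/(2*s^4 - 11*s^3 + 18*s^2 - 6*s - 9)
Step 3. close the feedback loop around (W2+(W3*W4*W5)), W6 = (4*s^2 - 18*s + 66)/(4*s^4 - 22*s^3 + 34*s^2 - 3*s - 51)
Step 4. combine W1, [(W2+(W3*W4*W5))/(1+(W2+(W3*W4*W5))*W6)], W7 in series = (2*s^2 - 9*s + 33)/(8*s^5 - 60*s^4 + 156*s^3 - 142*s^2 - 90*s + 204)
That last expression is T(s); at s = 0 only the constant terms survive, so T(0) = 33/204 = 11/68.

Answer: 11/68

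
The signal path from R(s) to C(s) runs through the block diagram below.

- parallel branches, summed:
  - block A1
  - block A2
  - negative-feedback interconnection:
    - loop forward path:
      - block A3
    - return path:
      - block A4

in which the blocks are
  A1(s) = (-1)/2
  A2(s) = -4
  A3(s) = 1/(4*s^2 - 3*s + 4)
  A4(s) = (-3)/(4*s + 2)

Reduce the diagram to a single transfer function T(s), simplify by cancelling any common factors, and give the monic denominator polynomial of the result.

[1] apply the feedback formula to A3, A4 -> (4*s + 2)/(16*s^3 - 4*s^2 + 10*s + 5)
[2] add A1, A2, [A3/(1+A3*A4)] (parallel) -> (-144*s^3 + 36*s^2 - 82*s - 41)/(32*s^3 - 8*s^2 + 20*s + 10)
No further cancellation is possible in the step-2 result, so that is T(s). Its denominator becomes monic after dividing by the leading coefficient 32.

Answer: s^3 - s^2/4 + 5*s/8 + 5/16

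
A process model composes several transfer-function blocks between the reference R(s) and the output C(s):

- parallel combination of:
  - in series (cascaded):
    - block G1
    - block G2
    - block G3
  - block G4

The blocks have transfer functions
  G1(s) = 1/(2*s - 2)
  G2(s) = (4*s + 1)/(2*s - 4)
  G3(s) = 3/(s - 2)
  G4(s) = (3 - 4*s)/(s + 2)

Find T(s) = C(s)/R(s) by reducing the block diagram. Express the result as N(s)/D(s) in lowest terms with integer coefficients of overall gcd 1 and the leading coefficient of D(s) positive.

Step 1 - reduce the series chain G1, G2, G3 -> (12*s + 3)/(4*s^3 - 20*s^2 + 32*s - 16)
Step 2 - add (G1*G2*G3), G4 (parallel), which is the overall transfer function T(s) = C(s)/R(s) in lowest terms

Answer: (-16*s^4 + 92*s^3 - 176*s^2 + 187*s - 42)/(4*s^4 - 12*s^3 - 8*s^2 + 48*s - 32)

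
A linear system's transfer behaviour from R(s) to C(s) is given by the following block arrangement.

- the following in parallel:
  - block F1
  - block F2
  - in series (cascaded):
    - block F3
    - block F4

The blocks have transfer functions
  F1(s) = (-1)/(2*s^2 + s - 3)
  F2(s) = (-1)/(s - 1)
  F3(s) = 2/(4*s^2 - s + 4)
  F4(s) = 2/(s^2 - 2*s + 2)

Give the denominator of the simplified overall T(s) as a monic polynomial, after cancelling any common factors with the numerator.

Step 1 - multiply F3, F4 (series); result 4/(4*s^4 - 9*s^3 + 14*s^2 - 10*s + 8)
Step 2 - reduce the parallel group F1, F2, (F3*F4); result (-8*s^5 + 2*s^4 + 8*s^3 - 28*s^2 + 28*s - 44)/(8*s^6 - 14*s^5 + 7*s^4 + 21*s^3 - 36*s^2 + 38*s - 24)
Step 2 gives the fully reduced T(s), with no common factor left to cancel. The denominator's leading coefficient is 8, so divide each of its coefficients by 8 to get the monic form.

Answer: s^6 - 7*s^5/4 + 7*s^4/8 + 21*s^3/8 - 9*s^2/2 + 19*s/4 - 3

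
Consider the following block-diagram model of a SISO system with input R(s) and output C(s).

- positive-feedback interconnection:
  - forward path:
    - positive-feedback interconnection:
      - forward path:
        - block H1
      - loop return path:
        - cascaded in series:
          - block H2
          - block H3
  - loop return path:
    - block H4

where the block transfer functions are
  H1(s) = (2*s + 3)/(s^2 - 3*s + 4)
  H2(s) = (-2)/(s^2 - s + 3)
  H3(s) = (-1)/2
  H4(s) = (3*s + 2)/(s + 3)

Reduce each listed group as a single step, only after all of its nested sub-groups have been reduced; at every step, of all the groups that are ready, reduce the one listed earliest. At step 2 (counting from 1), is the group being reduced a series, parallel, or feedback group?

The answer is feedback.

Reasoning:
Step 1 - series reduction of H2, H3
Step 2 - feedback reduction of H1, (H2*H3)
Step 3 - close the feedback loop around [H1/(1-H1*(H2*H3))], H4
So the answer for step 2 is feedback.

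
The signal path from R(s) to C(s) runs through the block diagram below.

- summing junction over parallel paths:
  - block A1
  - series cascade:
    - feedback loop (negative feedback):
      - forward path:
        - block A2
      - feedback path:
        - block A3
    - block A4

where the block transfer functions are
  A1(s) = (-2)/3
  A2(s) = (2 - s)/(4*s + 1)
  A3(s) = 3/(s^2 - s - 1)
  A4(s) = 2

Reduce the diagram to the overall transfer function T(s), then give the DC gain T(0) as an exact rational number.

1. reduce the feedback loop with forward A2 and return A3 -> (-s^3 + 3*s^2 - s - 2)/(4*s^3 - 3*s^2 - 8*s + 5)
2. cascade [A2/(1+A2*A3)], A4 -> (-2*s^3 + 6*s^2 - 2*s - 4)/(4*s^3 - 3*s^2 - 8*s + 5)
3. sum the parallel branches A1, ([A2/(1+A2*A3)]*A4) -> (-14*s^3 + 24*s^2 + 10*s - 22)/(12*s^3 - 9*s^2 - 24*s + 15)
The step-3 result is T(s). Setting s = 0: T(0) = -22/15.

Final answer: -22/15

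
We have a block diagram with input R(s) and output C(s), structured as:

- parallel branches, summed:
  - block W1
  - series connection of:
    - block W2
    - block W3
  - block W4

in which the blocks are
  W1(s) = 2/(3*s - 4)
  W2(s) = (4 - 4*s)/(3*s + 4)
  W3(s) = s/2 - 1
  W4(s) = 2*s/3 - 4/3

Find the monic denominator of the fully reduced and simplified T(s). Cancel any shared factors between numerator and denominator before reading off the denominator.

Answer: s^2 - 16/9

Working:
Step 1: reduce the series chain W2, W3 = (-2*s^2 + 6*s - 4)/(3*s + 4)
Step 2: sum the parallel branches W1, (W2*W3), W4 = (42*s^2 - 122*s + 136)/(27*s^2 - 48)
T(s) is the step-2 result (common factors already cancelled). Leading coefficient of the denominator: 27. Divide through by 27 for the monic polynomial.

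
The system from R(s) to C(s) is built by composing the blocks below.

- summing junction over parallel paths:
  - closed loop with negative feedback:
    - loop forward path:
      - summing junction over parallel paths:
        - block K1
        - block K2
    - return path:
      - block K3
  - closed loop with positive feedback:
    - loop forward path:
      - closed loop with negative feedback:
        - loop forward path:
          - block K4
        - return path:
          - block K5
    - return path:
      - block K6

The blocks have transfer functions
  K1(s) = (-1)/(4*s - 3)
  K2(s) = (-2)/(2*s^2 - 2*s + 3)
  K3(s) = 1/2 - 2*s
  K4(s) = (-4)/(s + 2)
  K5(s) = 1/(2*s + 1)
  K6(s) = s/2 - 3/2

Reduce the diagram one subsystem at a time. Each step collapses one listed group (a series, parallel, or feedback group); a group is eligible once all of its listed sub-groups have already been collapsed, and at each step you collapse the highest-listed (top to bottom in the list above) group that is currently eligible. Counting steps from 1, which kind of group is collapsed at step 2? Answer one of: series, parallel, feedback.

Answer: feedback

Working:
1. combine K1, K2 in parallel
2. close the feedback loop around (K1+K2), K3
3. collapse the loop (K4 forward, K5 return)
4. apply the feedback formula to [K4/(1+K4*K5)], K6
5. add [(K1+K2)/(1+(K1+K2)*K3)], [[K4/(1+K4*K5)]/(1-[K4/(1+K4*K5)]*K6)] (parallel)
At step 2 the group reduced is feedback.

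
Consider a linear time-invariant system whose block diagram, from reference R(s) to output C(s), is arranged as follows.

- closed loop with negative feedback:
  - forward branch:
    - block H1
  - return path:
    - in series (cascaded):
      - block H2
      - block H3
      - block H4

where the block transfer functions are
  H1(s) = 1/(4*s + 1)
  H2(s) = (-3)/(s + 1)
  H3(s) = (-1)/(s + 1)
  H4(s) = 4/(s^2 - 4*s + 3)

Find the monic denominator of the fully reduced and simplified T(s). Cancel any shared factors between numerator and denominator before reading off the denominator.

[1] cascade H2, H3, H4; result 12/(s^4 - 2*s^3 - 4*s^2 + 2*s + 3)
[2] close the feedback loop around H1, (H2*H3*H4); result (s^4 - 2*s^3 - 4*s^2 + 2*s + 3)/(4*s^5 - 7*s^4 - 18*s^3 + 4*s^2 + 14*s + 15)
That last expression is T(s), already simplified. Scaling its denominator by 1/4 (the reciprocal of the leading coefficient) yields the monic denominator.

Hence the answer: s^5 - 7*s^4/4 - 9*s^3/2 + s^2 + 7*s/2 + 15/4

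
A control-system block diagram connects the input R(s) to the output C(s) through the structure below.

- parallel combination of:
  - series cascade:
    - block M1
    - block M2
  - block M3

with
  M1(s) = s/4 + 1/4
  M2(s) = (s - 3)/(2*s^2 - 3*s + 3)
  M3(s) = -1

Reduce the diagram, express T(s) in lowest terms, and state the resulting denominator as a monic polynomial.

Step 1. combine M1, M2 in series: (s^2 - 2*s - 3)/(8*s^2 - 12*s + 12)
Step 2. reduce the parallel group (M1*M2), M3: (-7*s^2 + 10*s - 15)/(8*s^2 - 12*s + 12)
That last expression is T(s), already simplified. Scaling its denominator by 1/8 (the reciprocal of the leading coefficient) yields the monic denominator.

Therefore the answer is s^2 - 3*s/2 + 3/2.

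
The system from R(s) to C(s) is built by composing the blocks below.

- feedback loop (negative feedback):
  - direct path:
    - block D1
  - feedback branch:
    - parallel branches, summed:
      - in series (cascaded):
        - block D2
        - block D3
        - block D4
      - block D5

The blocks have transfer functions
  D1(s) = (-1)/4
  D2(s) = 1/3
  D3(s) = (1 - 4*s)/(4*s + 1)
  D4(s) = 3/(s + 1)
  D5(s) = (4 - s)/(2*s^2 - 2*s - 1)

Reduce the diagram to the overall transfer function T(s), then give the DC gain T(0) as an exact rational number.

The answer is -1/7.

Reasoning:
Step 1. combine D2, D3, D4 in series -> (1 - 4*s)/(4*s^2 + 5*s + 1)
Step 2. parallel reduction of (D2*D3*D4), D5 -> (-12*s^3 + 21*s^2 + 21*s + 3)/(8*s^4 + 2*s^3 - 12*s^2 - 7*s - 1)
Step 3. collapse the loop (D1 forward, ((D2*D3*D4)+D5) return) -> (-8*s^4 - 2*s^3 + 12*s^2 + 7*s + 1)/(32*s^4 + 20*s^3 - 69*s^2 - 49*s - 7)
That last expression is T(s); at s = 0 only the constant terms survive, so T(0) = 1/(-7) = -1/7.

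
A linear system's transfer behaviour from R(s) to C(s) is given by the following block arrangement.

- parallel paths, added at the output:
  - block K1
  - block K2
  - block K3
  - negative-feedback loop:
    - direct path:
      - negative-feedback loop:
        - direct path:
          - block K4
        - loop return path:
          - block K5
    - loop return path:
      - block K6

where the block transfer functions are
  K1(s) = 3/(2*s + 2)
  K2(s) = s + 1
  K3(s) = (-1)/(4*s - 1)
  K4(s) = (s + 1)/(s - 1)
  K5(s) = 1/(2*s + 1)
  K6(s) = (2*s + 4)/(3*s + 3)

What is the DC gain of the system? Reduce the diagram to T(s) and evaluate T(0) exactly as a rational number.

Answer: 17/4

Working:
[1] collapse the loop (K4 forward, K5 return); result (2*s^2 + 3*s + 1)/(2*s^2)
[2] feedback reduction of [K4/(1+K4*K5)], K6; result (6*s^2 + 9*s + 3)/(10*s^2 + 10*s + 4)
[3] sum the parallel branches K1, K2, K3, [[K4/(1+K4*K5)]/(1+[K4/(1+K4*K5)]*K6)]; result (40*s^5 + 134*s^4 + 210*s^3 + 96*s^2 - 7*s - 17)/(40*s^4 + 70*s^3 + 36*s^2 + 2*s - 4)
DC gain: substitute s = 0 into T(s) from step 3: T(0) = -17/(-4) = 17/4.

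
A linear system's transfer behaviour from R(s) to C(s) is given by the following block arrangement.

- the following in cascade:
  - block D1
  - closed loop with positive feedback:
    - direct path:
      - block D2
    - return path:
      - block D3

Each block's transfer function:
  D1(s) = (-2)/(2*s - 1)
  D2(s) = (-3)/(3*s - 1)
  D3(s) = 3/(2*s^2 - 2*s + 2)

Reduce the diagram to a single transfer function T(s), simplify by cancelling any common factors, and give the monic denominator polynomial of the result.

Step 1 - close the feedback loop around D2, D3 gives (-6*s^2 + 6*s - 6)/(6*s^3 - 8*s^2 + 8*s + 7)
Step 2 - reduce the series chain D1, [D2/(1-D2*D3)] gives (12*s^2 - 12*s + 12)/(12*s^4 - 22*s^3 + 24*s^2 + 6*s - 7)
T(s) is the step-2 result (common factors already cancelled). Leading coefficient of the denominator: 12. Divide through by 12 for the monic polynomial.

Answer: s^4 - 11*s^3/6 + 2*s^2 + s/2 - 7/12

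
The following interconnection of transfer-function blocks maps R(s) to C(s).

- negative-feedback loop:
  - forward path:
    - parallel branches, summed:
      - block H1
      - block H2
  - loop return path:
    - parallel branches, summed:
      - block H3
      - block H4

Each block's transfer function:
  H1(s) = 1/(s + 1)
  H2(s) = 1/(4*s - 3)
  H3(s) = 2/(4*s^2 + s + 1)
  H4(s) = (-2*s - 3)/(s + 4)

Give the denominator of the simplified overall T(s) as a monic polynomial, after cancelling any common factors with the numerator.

The answer is s^5 + 2*s^4 - 29*s^3/16 - 17*s^2/16 + 5*s/4 - 11/8.

Reasoning:
1. parallel reduction of H1, H2; result (5*s - 2)/(4*s^2 + s - 3)
2. reduce the parallel group H3, H4; result (-8*s^3 - 14*s^2 - 3*s + 5)/(4*s^3 + 17*s^2 + 5*s + 4)
3. apply the feedback formula to (H1+H2), (H3+H4); result (20*s^4 + 77*s^3 - 9*s^2 + 10*s - 8)/(16*s^5 + 32*s^4 - 29*s^3 - 17*s^2 + 20*s - 22)
The result of step 3 is T(s) in lowest terms. Its denominator has leading coefficient 16; dividing the denominator through by 16 makes it monic.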